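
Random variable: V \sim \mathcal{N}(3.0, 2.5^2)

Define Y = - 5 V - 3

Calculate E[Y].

For Y = -5V - 3:
E[Y] = -5 * E[V] - 3
E[V] = 3.0 = 3
E[Y] = -5 * 3 - 3 = -18

-18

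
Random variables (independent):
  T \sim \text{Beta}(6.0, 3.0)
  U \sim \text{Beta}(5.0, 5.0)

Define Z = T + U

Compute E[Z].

E[Z] = 1*E[T] + 1*E[U]
E[T] = 0.66666667
E[U] = 0.5
E[Z] = 1*0.66666667 + 1*0.5 = 1.1666667

1.1666667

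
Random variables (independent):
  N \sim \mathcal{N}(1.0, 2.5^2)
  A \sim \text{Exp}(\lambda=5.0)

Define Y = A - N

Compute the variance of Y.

For independent RVs: Var(aX + bY) = a²Var(X) + b²Var(Y)
Var(N) = 6.25
Var(A) = 0.04
Var(Y) = (-1)²*6.25 + 1²*0.04
= 1*6.25 + 1*0.04 = 6.29

6.29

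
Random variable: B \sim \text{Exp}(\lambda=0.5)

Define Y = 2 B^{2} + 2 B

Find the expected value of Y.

E[Y] = 2*E[B²] + 2*E[B]
E[B] = 2
E[B²] = Var(B) + (E[B])² = 4 + 4 = 8
E[Y] = 2*8 + 2*2 = 20

20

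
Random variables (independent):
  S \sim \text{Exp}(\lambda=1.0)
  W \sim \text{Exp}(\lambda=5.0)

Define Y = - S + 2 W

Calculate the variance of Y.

For independent RVs: Var(aX + bY) = a²Var(X) + b²Var(Y)
Var(S) = 1
Var(W) = 0.04
Var(Y) = (-1)²*1 + 2²*0.04
= 1*1 + 4*0.04 = 1.16

1.16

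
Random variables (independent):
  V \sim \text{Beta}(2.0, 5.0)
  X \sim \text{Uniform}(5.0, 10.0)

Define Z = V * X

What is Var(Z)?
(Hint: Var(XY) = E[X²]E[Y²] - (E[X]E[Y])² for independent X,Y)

Var(XY) = E[X²]E[Y²] - (E[X]E[Y])²
E[V] = 0.28571429, Var(V) = 0.025510204
E[X] = 7.5, Var(X) = 2.0833333
E[V²] = 0.025510204 + 0.28571429² = 0.10714286
E[X²] = 2.0833333 + 7.5² = 58.333333
Var(Z) = 0.10714286*58.333333 - (0.28571429*7.5)²
= 6.25 - 4.5918367 = 1.6581633

1.6581633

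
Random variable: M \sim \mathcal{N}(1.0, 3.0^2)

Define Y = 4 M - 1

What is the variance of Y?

For Y = aM + b: Var(Y) = a² * Var(M)
Var(M) = 3.0^2 = 9
Var(Y) = 4² * 9 = 16 * 9 = 144

144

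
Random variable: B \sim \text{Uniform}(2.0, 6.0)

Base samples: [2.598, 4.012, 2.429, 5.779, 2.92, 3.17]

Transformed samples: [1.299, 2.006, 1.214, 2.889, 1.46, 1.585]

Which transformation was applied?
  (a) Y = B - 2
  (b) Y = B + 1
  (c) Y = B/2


Checking option (c) Y = B/2:
  B = 2.598 -> Y = 1.299 ✓
  B = 4.012 -> Y = 2.006 ✓
  B = 2.429 -> Y = 1.214 ✓
All samples match this transformation.

(c) B/2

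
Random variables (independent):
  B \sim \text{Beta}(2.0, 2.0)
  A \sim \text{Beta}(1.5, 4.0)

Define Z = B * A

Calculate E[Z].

For independent RVs: E[XY] = E[X]*E[Y]
E[B] = 0.5
E[A] = 0.27272727
E[Z] = 0.5 * 0.27272727 = 0.13636364

0.13636364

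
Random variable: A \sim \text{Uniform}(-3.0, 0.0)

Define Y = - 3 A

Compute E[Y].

For Y = -3A:
E[Y] = -3 * E[A]
E[A] = (-3 + 0)/2 = -1.5
E[Y] = -3 * (-1.5) = 4.5

4.5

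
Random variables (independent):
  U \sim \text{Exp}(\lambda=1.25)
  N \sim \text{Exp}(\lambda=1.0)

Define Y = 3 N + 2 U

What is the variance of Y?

For independent RVs: Var(aX + bY) = a²Var(X) + b²Var(Y)
Var(U) = 0.64
Var(N) = 1
Var(Y) = 2²*0.64 + 3²*1
= 4*0.64 + 9*1 = 11.56

11.56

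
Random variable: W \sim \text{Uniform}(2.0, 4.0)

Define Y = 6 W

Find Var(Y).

For Y = aW + b: Var(Y) = a² * Var(W)
Var(W) = (4 - 2)^2/12 = 0.33333333
Var(Y) = 6² * 0.33333333 = 36 * 0.33333333 = 12

12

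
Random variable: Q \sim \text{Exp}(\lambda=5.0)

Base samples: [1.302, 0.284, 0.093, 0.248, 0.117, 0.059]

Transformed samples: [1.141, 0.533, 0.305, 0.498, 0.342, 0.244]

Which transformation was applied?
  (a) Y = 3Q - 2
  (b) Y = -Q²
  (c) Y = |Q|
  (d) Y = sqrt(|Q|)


Checking option (d) Y = sqrt(|Q|):
  Q = 1.302 -> Y = 1.141 ✓
  Q = 0.284 -> Y = 0.533 ✓
  Q = 0.093 -> Y = 0.305 ✓
All samples match this transformation.

(d) sqrt(|Q|)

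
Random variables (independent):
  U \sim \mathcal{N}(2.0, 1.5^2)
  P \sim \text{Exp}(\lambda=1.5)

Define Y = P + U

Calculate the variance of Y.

For independent RVs: Var(aX + bY) = a²Var(X) + b²Var(Y)
Var(U) = 2.25
Var(P) = 0.44444444
Var(Y) = 1²*2.25 + 1²*0.44444444
= 1*2.25 + 1*0.44444444 = 2.6944444

2.6944444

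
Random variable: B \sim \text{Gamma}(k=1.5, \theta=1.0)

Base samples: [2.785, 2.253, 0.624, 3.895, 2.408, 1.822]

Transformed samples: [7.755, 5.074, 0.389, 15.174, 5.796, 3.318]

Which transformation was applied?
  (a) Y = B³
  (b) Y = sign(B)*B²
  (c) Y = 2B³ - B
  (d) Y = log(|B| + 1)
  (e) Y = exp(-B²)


Checking option (b) Y = sign(B)*B²:
  B = 2.785 -> Y = 7.755 ✓
  B = 2.253 -> Y = 5.074 ✓
  B = 0.624 -> Y = 0.389 ✓
All samples match this transformation.

(b) sign(B)*B²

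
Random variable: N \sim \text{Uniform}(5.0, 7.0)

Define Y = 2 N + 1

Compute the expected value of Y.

For Y = 2N + 1:
E[Y] = 2 * E[N] + 1
E[N] = (5 + 7)/2 = 6
E[Y] = 2 * 6 + 1 = 13

13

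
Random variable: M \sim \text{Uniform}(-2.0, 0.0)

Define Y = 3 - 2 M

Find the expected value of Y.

For Y = -2M + 3:
E[Y] = -2 * E[M] + 3
E[M] = (-2 + 0)/2 = -1
E[Y] = -2 * (-1) + 3 = 5

5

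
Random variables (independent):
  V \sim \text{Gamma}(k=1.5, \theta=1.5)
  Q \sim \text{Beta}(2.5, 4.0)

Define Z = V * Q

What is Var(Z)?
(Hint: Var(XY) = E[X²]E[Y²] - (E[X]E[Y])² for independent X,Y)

Var(XY) = E[X²]E[Y²] - (E[X]E[Y])²
E[V] = 2.25, Var(V) = 3.375
E[Q] = 0.38461538, Var(Q) = 0.031558185
E[V²] = 3.375 + 2.25² = 8.4375
E[Q²] = 0.031558185 + 0.38461538² = 0.17948718
Var(Z) = 8.4375*0.17948718 - (2.25*0.38461538)²
= 1.5144231 - 0.74889053 = 0.76553254

0.76553254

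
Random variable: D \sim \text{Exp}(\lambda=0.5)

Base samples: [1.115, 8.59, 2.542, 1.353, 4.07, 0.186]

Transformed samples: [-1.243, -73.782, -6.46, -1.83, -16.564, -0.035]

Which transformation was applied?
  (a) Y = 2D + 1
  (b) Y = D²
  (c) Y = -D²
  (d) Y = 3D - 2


Checking option (c) Y = -D²:
  D = 1.115 -> Y = -1.243 ✓
  D = 8.59 -> Y = -73.782 ✓
  D = 2.542 -> Y = -6.46 ✓
All samples match this transformation.

(c) -D²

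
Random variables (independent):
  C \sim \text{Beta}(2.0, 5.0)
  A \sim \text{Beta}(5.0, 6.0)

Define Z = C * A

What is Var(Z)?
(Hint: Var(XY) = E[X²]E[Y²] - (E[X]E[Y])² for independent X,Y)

Var(XY) = E[X²]E[Y²] - (E[X]E[Y])²
E[C] = 0.28571429, Var(C) = 0.025510204
E[A] = 0.45454545, Var(A) = 0.020661157
E[C²] = 0.025510204 + 0.28571429² = 0.10714286
E[A²] = 0.020661157 + 0.45454545² = 0.22727273
Var(Z) = 0.10714286*0.22727273 - (0.28571429*0.45454545)²
= 0.024350649 - 0.016866251 = 0.0074843987

0.0074843987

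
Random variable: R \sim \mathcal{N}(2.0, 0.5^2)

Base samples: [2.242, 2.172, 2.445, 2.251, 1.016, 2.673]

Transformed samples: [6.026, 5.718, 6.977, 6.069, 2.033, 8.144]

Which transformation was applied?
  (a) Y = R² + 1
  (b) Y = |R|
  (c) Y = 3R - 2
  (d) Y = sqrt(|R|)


Checking option (a) Y = R² + 1:
  R = 2.242 -> Y = 6.026 ✓
  R = 2.172 -> Y = 5.718 ✓
  R = 2.445 -> Y = 6.977 ✓
All samples match this transformation.

(a) R² + 1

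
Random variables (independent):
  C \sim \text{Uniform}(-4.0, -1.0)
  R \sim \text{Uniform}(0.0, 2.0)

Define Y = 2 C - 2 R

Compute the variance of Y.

For independent RVs: Var(aX + bY) = a²Var(X) + b²Var(Y)
Var(C) = 0.75
Var(R) = 0.33333333
Var(Y) = 2²*0.75 + (-2)²*0.33333333
= 4*0.75 + 4*0.33333333 = 4.3333333

4.3333333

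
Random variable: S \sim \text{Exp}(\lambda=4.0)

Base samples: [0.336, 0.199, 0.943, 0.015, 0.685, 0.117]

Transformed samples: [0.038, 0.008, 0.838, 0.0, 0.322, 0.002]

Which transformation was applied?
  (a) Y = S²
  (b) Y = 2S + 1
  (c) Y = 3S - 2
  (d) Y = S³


Checking option (d) Y = S³:
  S = 0.336 -> Y = 0.038 ✓
  S = 0.199 -> Y = 0.008 ✓
  S = 0.943 -> Y = 0.838 ✓
All samples match this transformation.

(d) S³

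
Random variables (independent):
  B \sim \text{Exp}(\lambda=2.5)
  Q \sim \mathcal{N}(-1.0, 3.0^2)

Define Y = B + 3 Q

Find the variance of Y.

For independent RVs: Var(aX + bY) = a²Var(X) + b²Var(Y)
Var(B) = 0.16
Var(Q) = 9
Var(Y) = 1²*0.16 + 3²*9
= 1*0.16 + 9*9 = 81.16

81.16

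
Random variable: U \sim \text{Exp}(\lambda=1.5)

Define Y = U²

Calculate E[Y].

E[U²] = Var(U) + (E[U])² = 0.44444444 + 0.44444444 = 0.88888889

0.88888889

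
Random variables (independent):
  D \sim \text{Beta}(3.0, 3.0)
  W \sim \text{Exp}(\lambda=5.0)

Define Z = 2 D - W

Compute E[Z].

E[Z] = 2*E[D] - 1*E[W]
E[D] = 0.5
E[W] = 0.2
E[Z] = 2*0.5 - 1*0.2 = 0.8

0.8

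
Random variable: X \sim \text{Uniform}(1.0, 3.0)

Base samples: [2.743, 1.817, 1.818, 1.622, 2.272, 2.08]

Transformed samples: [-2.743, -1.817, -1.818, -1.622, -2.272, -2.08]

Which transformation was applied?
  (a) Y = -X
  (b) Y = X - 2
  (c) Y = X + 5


Checking option (a) Y = -X:
  X = 2.743 -> Y = -2.743 ✓
  X = 1.817 -> Y = -1.817 ✓
  X = 1.818 -> Y = -1.818 ✓
All samples match this transformation.

(a) -X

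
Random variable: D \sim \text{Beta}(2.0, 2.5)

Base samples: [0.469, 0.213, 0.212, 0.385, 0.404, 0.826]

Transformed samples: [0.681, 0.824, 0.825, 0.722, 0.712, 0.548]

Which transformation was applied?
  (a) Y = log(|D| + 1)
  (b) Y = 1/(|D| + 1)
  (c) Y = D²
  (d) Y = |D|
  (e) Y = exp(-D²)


Checking option (b) Y = 1/(|D| + 1):
  D = 0.469 -> Y = 0.681 ✓
  D = 0.213 -> Y = 0.824 ✓
  D = 0.212 -> Y = 0.825 ✓
All samples match this transformation.

(b) 1/(|D| + 1)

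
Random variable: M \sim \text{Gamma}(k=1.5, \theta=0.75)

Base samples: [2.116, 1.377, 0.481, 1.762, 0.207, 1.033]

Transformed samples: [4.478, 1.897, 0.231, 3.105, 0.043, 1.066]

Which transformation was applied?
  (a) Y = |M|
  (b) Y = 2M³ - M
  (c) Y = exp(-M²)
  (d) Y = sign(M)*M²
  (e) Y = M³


Checking option (d) Y = sign(M)*M²:
  M = 2.116 -> Y = 4.478 ✓
  M = 1.377 -> Y = 1.897 ✓
  M = 0.481 -> Y = 0.231 ✓
All samples match this transformation.

(d) sign(M)*M²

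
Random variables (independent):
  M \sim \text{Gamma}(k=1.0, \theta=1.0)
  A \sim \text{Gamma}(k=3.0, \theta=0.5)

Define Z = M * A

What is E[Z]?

For independent RVs: E[XY] = E[X]*E[Y]
E[M] = 1
E[A] = 1.5
E[Z] = 1 * 1.5 = 1.5

1.5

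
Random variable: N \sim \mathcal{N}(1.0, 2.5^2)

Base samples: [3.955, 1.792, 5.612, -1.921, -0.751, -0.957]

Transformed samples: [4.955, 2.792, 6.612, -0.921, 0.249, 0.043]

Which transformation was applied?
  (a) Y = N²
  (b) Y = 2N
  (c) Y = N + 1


Checking option (c) Y = N + 1:
  N = 3.955 -> Y = 4.955 ✓
  N = 1.792 -> Y = 2.792 ✓
  N = 5.612 -> Y = 6.612 ✓
All samples match this transformation.

(c) N + 1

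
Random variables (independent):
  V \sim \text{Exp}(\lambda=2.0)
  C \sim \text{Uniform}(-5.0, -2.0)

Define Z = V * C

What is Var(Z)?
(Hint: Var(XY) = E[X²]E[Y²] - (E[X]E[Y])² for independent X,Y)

Var(XY) = E[X²]E[Y²] - (E[X]E[Y])²
E[V] = 0.5, Var(V) = 0.25
E[C] = -3.5, Var(C) = 0.75
E[V²] = 0.25 + 0.5² = 0.5
E[C²] = 0.75 + (-3.5)² = 13
Var(Z) = 0.5*13 - (0.5*(-3.5))²
= 6.5 - 3.0625 = 3.4375

3.4375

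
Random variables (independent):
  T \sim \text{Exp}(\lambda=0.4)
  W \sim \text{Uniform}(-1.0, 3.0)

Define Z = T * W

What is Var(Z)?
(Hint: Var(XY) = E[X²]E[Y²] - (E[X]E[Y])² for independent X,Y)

Var(XY) = E[X²]E[Y²] - (E[X]E[Y])²
E[T] = 2.5, Var(T) = 6.25
E[W] = 1, Var(W) = 1.3333333
E[T²] = 6.25 + 2.5² = 12.5
E[W²] = 1.3333333 + 1² = 2.3333333
Var(Z) = 12.5*2.3333333 - (2.5*1)²
= 29.166667 - 6.25 = 22.916667

22.916667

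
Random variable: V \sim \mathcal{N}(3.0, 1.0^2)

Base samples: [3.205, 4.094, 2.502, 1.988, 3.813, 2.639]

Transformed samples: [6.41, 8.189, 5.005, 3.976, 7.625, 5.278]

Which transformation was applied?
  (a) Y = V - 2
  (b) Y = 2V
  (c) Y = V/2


Checking option (b) Y = 2V:
  V = 3.205 -> Y = 6.41 ✓
  V = 4.094 -> Y = 8.189 ✓
  V = 2.502 -> Y = 5.005 ✓
All samples match this transformation.

(b) 2V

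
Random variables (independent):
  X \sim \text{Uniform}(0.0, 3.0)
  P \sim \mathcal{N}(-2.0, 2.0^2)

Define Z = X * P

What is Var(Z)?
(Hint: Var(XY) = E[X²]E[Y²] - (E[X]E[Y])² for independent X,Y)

Var(XY) = E[X²]E[Y²] - (E[X]E[Y])²
E[X] = 1.5, Var(X) = 0.75
E[P] = -2, Var(P) = 4
E[X²] = 0.75 + 1.5² = 3
E[P²] = 4 + (-2)² = 8
Var(Z) = 3*8 - (1.5*(-2))²
= 24 - 9 = 15

15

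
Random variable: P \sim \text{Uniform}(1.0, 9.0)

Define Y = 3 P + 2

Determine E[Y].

For Y = 3P + 2:
E[Y] = 3 * E[P] + 2
E[P] = (1 + 9)/2 = 5
E[Y] = 3 * 5 + 2 = 17

17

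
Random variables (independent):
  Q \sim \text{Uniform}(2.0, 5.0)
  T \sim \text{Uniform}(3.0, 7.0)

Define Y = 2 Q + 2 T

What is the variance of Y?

For independent RVs: Var(aX + bY) = a²Var(X) + b²Var(Y)
Var(Q) = 0.75
Var(T) = 1.3333333
Var(Y) = 2²*0.75 + 2²*1.3333333
= 4*0.75 + 4*1.3333333 = 8.3333333

8.3333333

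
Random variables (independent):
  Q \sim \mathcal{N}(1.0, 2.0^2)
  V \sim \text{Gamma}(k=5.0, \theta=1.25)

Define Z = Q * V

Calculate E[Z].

For independent RVs: E[XY] = E[X]*E[Y]
E[Q] = 1
E[V] = 6.25
E[Z] = 1 * 6.25 = 6.25

6.25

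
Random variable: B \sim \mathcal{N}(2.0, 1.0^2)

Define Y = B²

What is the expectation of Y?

Using E[X²] = Var(X) + (E[X])²:
E[B] = 2
Var(B) = 1.0^2 = 1
E[B²] = 1 + 2² = 1 + 4 = 5

5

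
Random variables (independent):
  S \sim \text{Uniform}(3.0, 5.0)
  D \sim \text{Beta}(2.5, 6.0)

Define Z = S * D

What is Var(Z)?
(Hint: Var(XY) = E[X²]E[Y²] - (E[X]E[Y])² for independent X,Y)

Var(XY) = E[X²]E[Y²] - (E[X]E[Y])²
E[S] = 4, Var(S) = 0.33333333
E[D] = 0.29411765, Var(D) = 0.021853943
E[S²] = 0.33333333 + 4² = 16.333333
E[D²] = 0.021853943 + 0.29411765² = 0.10835913
Var(Z) = 16.333333*0.10835913 - (4*0.29411765)²
= 1.7698658 - 1.384083 = 0.3857828

0.3857828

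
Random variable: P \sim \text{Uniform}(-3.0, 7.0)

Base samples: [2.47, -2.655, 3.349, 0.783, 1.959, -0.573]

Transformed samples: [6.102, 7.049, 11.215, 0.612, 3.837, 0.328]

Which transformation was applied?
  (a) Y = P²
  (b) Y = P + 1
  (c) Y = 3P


Checking option (a) Y = P²:
  P = 2.47 -> Y = 6.102 ✓
  P = -2.655 -> Y = 7.049 ✓
  P = 3.349 -> Y = 11.215 ✓
All samples match this transformation.

(a) P²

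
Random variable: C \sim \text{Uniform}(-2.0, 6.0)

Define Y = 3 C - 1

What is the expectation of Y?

For Y = 3C - 1:
E[Y] = 3 * E[C] - 1
E[C] = (-2 + 6)/2 = 2
E[Y] = 3 * 2 - 1 = 5

5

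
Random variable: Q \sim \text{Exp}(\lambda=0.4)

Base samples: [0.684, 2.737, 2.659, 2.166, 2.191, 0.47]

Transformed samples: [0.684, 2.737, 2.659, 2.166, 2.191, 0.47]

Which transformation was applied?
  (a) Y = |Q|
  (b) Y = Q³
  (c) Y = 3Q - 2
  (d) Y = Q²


Checking option (a) Y = |Q|:
  Q = 0.684 -> Y = 0.684 ✓
  Q = 2.737 -> Y = 2.737 ✓
  Q = 2.659 -> Y = 2.659 ✓
All samples match this transformation.

(a) |Q|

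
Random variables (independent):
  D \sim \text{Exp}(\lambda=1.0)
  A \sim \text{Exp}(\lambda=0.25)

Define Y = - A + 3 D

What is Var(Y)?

For independent RVs: Var(aX + bY) = a²Var(X) + b²Var(Y)
Var(D) = 1
Var(A) = 16
Var(Y) = 3²*1 + (-1)²*16
= 9*1 + 1*16 = 25

25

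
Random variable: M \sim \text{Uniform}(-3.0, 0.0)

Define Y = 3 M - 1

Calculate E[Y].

For Y = 3M - 1:
E[Y] = 3 * E[M] - 1
E[M] = (-3 + 0)/2 = -1.5
E[Y] = 3 * (-1.5) - 1 = -5.5

-5.5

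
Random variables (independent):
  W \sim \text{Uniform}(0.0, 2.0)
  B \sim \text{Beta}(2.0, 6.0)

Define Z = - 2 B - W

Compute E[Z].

E[Z] = -1*E[W] - 2*E[B]
E[W] = 1
E[B] = 0.25
E[Z] = -1*1 - 2*0.25 = -1.5

-1.5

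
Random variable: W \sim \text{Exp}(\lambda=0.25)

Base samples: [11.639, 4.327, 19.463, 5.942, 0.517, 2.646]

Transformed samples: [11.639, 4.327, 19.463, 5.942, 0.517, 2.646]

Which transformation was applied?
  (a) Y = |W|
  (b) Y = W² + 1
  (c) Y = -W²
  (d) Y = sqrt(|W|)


Checking option (a) Y = |W|:
  W = 11.639 -> Y = 11.639 ✓
  W = 4.327 -> Y = 4.327 ✓
  W = 19.463 -> Y = 19.463 ✓
All samples match this transformation.

(a) |W|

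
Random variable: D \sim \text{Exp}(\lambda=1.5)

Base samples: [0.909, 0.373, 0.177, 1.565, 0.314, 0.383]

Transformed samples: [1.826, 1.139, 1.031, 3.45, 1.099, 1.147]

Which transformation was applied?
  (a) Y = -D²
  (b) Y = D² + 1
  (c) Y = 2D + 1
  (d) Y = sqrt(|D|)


Checking option (b) Y = D² + 1:
  D = 0.909 -> Y = 1.826 ✓
  D = 0.373 -> Y = 1.139 ✓
  D = 0.177 -> Y = 1.031 ✓
All samples match this transformation.

(b) D² + 1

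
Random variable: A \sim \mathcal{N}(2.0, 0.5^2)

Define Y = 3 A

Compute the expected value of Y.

For Y = 3A:
E[Y] = 3 * E[A]
E[A] = 2.0 = 2
E[Y] = 3 * 2 = 6

6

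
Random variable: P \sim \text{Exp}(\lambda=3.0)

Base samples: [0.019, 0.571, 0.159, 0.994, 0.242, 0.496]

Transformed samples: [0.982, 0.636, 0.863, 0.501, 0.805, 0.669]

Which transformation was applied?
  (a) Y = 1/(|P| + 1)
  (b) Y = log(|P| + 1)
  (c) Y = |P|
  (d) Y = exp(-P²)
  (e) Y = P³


Checking option (a) Y = 1/(|P| + 1):
  P = 0.019 -> Y = 0.982 ✓
  P = 0.571 -> Y = 0.636 ✓
  P = 0.159 -> Y = 0.863 ✓
All samples match this transformation.

(a) 1/(|P| + 1)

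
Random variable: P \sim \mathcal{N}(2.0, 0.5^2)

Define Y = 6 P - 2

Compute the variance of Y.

For Y = aP + b: Var(Y) = a² * Var(P)
Var(P) = 0.5^2 = 0.25
Var(Y) = 6² * 0.25 = 36 * 0.25 = 9

9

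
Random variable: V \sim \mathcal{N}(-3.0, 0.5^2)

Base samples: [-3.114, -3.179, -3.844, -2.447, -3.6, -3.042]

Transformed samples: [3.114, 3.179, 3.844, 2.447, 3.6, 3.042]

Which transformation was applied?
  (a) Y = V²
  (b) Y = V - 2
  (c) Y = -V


Checking option (c) Y = -V:
  V = -3.114 -> Y = 3.114 ✓
  V = -3.179 -> Y = 3.179 ✓
  V = -3.844 -> Y = 3.844 ✓
All samples match this transformation.

(c) -V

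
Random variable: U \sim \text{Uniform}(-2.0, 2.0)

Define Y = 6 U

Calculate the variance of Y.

For Y = aU + b: Var(Y) = a² * Var(U)
Var(U) = (2 + 2)^2/12 = 1.3333333
Var(Y) = 6² * 1.3333333 = 36 * 1.3333333 = 48

48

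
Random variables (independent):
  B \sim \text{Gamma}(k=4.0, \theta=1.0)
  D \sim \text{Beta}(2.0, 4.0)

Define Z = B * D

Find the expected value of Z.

For independent RVs: E[XY] = E[X]*E[Y]
E[B] = 4
E[D] = 0.33333333
E[Z] = 4 * 0.33333333 = 1.3333333

1.3333333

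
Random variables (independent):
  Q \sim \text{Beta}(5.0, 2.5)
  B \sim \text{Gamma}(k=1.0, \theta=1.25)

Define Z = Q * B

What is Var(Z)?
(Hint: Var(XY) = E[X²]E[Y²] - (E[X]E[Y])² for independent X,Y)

Var(XY) = E[X²]E[Y²] - (E[X]E[Y])²
E[Q] = 0.66666667, Var(Q) = 0.026143791
E[B] = 1.25, Var(B) = 1.5625
E[Q²] = 0.026143791 + 0.66666667² = 0.47058824
E[B²] = 1.5625 + 1.25² = 3.125
Var(Z) = 0.47058824*3.125 - (0.66666667*1.25)²
= 1.4705882 - 0.69444444 = 0.77614379

0.77614379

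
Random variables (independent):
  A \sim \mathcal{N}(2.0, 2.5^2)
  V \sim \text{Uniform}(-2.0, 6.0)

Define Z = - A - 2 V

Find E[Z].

E[Z] = -1*E[A] - 2*E[V]
E[A] = 2
E[V] = 2
E[Z] = -1*2 - 2*2 = -6

-6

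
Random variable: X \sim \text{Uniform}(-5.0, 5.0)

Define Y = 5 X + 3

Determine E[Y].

For Y = 5X + 3:
E[Y] = 5 * E[X] + 3
E[X] = (-5 + 5)/2 = 0
E[Y] = 5 * 0 + 3 = 3

3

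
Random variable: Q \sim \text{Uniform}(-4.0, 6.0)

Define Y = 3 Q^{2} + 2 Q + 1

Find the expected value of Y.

E[Y] = 3*E[Q²] + 2*E[Q] + 1
E[Q] = 1
E[Q²] = Var(Q) + (E[Q])² = 8.3333333 + 1 = 9.3333333
E[Y] = 3*9.3333333 + 2*1 + 1 = 31

31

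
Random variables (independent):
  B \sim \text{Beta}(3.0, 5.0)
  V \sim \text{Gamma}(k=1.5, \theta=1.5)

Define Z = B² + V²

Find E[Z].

E[Z] = E[B²] + E[V²]
E[B²] = Var(B) + E[B]² = 0.026041667 + 0.140625 = 0.16666667
E[V²] = Var(V) + E[V]² = 3.375 + 5.0625 = 8.4375
E[Z] = 0.16666667 + 8.4375 = 8.6041667

8.6041667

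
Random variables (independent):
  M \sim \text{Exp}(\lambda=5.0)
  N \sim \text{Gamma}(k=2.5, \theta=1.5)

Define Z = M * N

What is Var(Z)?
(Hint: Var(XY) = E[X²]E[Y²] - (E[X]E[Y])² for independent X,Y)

Var(XY) = E[X²]E[Y²] - (E[X]E[Y])²
E[M] = 0.2, Var(M) = 0.04
E[N] = 3.75, Var(N) = 5.625
E[M²] = 0.04 + 0.2² = 0.08
E[N²] = 5.625 + 3.75² = 19.6875
Var(Z) = 0.08*19.6875 - (0.2*3.75)²
= 1.575 - 0.5625 = 1.0125

1.0125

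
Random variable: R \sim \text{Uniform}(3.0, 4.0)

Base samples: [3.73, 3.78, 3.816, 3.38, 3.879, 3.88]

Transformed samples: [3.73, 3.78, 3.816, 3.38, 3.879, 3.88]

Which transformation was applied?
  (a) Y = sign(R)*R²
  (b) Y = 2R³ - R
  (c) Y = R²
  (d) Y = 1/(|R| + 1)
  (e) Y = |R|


Checking option (e) Y = |R|:
  R = 3.73 -> Y = 3.73 ✓
  R = 3.78 -> Y = 3.78 ✓
  R = 3.816 -> Y = 3.816 ✓
All samples match this transformation.

(e) |R|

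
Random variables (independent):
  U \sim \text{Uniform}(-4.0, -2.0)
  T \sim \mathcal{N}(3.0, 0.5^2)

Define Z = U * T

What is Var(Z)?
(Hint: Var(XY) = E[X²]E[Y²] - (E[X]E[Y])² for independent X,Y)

Var(XY) = E[X²]E[Y²] - (E[X]E[Y])²
E[U] = -3, Var(U) = 0.33333333
E[T] = 3, Var(T) = 0.25
E[U²] = 0.33333333 + (-3)² = 9.3333333
E[T²] = 0.25 + 3² = 9.25
Var(Z) = 9.3333333*9.25 - (-3*3)²
= 86.333333 - 81 = 5.3333333

5.3333333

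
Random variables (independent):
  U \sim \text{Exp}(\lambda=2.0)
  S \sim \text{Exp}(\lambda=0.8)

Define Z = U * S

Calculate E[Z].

For independent RVs: E[XY] = E[X]*E[Y]
E[U] = 0.5
E[S] = 1.25
E[Z] = 0.5 * 1.25 = 0.625

0.625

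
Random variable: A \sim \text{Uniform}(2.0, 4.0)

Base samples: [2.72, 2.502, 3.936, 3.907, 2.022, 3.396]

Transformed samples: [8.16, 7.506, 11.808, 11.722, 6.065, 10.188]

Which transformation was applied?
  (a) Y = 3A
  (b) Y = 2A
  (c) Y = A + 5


Checking option (a) Y = 3A:
  A = 2.72 -> Y = 8.16 ✓
  A = 2.502 -> Y = 7.506 ✓
  A = 3.936 -> Y = 11.808 ✓
All samples match this transformation.

(a) 3A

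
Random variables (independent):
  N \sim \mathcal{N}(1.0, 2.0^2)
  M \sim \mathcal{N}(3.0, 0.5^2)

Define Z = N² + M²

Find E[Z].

E[Z] = E[N²] + E[M²]
E[N²] = Var(N) + E[N]² = 4 + 1 = 5
E[M²] = Var(M) + E[M]² = 0.25 + 9 = 9.25
E[Z] = 5 + 9.25 = 14.25

14.25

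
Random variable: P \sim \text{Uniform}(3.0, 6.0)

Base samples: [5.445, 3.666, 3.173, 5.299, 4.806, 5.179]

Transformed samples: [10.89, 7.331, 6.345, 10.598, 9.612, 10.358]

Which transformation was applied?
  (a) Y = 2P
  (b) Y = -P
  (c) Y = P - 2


Checking option (a) Y = 2P:
  P = 5.445 -> Y = 10.89 ✓
  P = 3.666 -> Y = 7.331 ✓
  P = 3.173 -> Y = 6.345 ✓
All samples match this transformation.

(a) 2P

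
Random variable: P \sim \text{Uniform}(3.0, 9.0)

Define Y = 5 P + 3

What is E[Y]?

For Y = 5P + 3:
E[Y] = 5 * E[P] + 3
E[P] = (3 + 9)/2 = 6
E[Y] = 5 * 6 + 3 = 33

33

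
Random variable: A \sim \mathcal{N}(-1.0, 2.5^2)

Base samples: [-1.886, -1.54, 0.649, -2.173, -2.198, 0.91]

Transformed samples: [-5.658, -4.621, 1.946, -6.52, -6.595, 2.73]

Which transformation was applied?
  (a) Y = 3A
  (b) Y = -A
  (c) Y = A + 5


Checking option (a) Y = 3A:
  A = -1.886 -> Y = -5.658 ✓
  A = -1.54 -> Y = -4.621 ✓
  A = 0.649 -> Y = 1.946 ✓
All samples match this transformation.

(a) 3A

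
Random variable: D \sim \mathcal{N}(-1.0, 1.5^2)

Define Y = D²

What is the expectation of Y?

Using E[X²] = Var(X) + (E[X])²:
E[D] = -1
Var(D) = 1.5^2 = 2.25
E[D²] = 2.25 + (-1)² = 2.25 + 1 = 3.25

3.25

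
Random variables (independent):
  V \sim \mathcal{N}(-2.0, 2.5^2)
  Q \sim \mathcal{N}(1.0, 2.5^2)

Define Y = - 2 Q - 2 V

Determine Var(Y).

For independent RVs: Var(aX + bY) = a²Var(X) + b²Var(Y)
Var(V) = 6.25
Var(Q) = 6.25
Var(Y) = (-2)²*6.25 + (-2)²*6.25
= 4*6.25 + 4*6.25 = 50

50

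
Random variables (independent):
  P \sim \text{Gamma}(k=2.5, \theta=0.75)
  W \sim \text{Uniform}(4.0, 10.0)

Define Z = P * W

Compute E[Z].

For independent RVs: E[XY] = E[X]*E[Y]
E[P] = 1.875
E[W] = 7
E[Z] = 1.875 * 7 = 13.125

13.125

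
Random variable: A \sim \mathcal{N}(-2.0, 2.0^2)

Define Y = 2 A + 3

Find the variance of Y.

For Y = aA + b: Var(Y) = a² * Var(A)
Var(A) = 2.0^2 = 4
Var(Y) = 2² * 4 = 4 * 4 = 16

16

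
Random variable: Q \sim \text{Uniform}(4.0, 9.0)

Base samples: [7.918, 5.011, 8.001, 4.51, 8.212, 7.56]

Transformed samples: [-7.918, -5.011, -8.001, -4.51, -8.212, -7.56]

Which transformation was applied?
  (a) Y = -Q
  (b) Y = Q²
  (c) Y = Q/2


Checking option (a) Y = -Q:
  Q = 7.918 -> Y = -7.918 ✓
  Q = 5.011 -> Y = -5.011 ✓
  Q = 8.001 -> Y = -8.001 ✓
All samples match this transformation.

(a) -Q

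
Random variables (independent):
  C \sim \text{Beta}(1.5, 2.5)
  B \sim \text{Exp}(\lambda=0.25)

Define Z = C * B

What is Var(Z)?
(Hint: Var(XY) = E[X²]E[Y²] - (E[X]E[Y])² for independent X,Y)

Var(XY) = E[X²]E[Y²] - (E[X]E[Y])²
E[C] = 0.375, Var(C) = 0.046875
E[B] = 4, Var(B) = 16
E[C²] = 0.046875 + 0.375² = 0.1875
E[B²] = 16 + 4² = 32
Var(Z) = 0.1875*32 - (0.375*4)²
= 6 - 2.25 = 3.75

3.75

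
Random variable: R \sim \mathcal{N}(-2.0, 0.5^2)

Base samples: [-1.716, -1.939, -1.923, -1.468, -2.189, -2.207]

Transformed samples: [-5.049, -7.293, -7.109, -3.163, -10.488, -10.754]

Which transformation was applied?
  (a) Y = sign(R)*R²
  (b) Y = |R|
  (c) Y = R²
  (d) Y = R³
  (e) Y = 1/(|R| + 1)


Checking option (d) Y = R³:
  R = -1.716 -> Y = -5.049 ✓
  R = -1.939 -> Y = -7.293 ✓
  R = -1.923 -> Y = -7.109 ✓
All samples match this transformation.

(d) R³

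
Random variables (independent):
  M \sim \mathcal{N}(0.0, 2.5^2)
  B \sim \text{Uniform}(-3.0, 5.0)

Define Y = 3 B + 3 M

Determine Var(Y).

For independent RVs: Var(aX + bY) = a²Var(X) + b²Var(Y)
Var(M) = 6.25
Var(B) = 5.3333333
Var(Y) = 3²*6.25 + 3²*5.3333333
= 9*6.25 + 9*5.3333333 = 104.25

104.25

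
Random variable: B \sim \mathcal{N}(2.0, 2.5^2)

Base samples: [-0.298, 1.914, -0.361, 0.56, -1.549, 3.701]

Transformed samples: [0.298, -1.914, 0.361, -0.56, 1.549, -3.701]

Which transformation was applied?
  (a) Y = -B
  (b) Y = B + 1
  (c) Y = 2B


Checking option (a) Y = -B:
  B = -0.298 -> Y = 0.298 ✓
  B = 1.914 -> Y = -1.914 ✓
  B = -0.361 -> Y = 0.361 ✓
All samples match this transformation.

(a) -B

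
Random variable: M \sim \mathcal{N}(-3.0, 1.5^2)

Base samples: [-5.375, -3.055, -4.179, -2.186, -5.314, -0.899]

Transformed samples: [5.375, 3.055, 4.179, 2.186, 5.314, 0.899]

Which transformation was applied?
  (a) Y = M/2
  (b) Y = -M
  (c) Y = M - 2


Checking option (b) Y = -M:
  M = -5.375 -> Y = 5.375 ✓
  M = -3.055 -> Y = 3.055 ✓
  M = -4.179 -> Y = 4.179 ✓
All samples match this transformation.

(b) -M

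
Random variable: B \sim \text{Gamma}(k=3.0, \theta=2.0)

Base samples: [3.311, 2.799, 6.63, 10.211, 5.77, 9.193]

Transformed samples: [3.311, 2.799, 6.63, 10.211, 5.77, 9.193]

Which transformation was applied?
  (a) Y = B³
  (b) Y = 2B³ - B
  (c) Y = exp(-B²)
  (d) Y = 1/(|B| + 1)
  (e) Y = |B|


Checking option (e) Y = |B|:
  B = 3.311 -> Y = 3.311 ✓
  B = 2.799 -> Y = 2.799 ✓
  B = 6.63 -> Y = 6.63 ✓
All samples match this transformation.

(e) |B|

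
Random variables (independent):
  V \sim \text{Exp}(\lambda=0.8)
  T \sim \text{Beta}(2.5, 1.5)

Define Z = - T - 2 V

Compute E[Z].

E[Z] = -2*E[V] - 1*E[T]
E[V] = 1.25
E[T] = 0.625
E[Z] = -2*1.25 - 1*0.625 = -3.125

-3.125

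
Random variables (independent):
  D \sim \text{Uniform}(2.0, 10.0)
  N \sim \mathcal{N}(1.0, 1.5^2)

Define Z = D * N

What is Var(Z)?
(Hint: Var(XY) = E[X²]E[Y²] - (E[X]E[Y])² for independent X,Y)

Var(XY) = E[X²]E[Y²] - (E[X]E[Y])²
E[D] = 6, Var(D) = 5.3333333
E[N] = 1, Var(N) = 2.25
E[D²] = 5.3333333 + 6² = 41.333333
E[N²] = 2.25 + 1² = 3.25
Var(Z) = 41.333333*3.25 - (6*1)²
= 134.33333 - 36 = 98.333333

98.333333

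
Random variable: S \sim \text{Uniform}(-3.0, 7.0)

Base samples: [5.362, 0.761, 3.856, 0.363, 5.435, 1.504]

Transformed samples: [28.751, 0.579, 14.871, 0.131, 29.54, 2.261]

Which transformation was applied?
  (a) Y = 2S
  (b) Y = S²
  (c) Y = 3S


Checking option (b) Y = S²:
  S = 5.362 -> Y = 28.751 ✓
  S = 0.761 -> Y = 0.579 ✓
  S = 3.856 -> Y = 14.871 ✓
All samples match this transformation.

(b) S²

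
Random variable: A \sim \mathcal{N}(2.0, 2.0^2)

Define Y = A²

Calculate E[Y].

E[A²] = Var(A) + (E[A])² = 4 + 4 = 8

8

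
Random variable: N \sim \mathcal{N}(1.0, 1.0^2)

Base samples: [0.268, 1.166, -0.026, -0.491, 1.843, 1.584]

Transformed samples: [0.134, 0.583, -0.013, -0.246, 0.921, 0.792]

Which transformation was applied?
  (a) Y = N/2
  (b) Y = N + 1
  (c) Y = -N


Checking option (a) Y = N/2:
  N = 0.268 -> Y = 0.134 ✓
  N = 1.166 -> Y = 0.583 ✓
  N = -0.026 -> Y = -0.013 ✓
All samples match this transformation.

(a) N/2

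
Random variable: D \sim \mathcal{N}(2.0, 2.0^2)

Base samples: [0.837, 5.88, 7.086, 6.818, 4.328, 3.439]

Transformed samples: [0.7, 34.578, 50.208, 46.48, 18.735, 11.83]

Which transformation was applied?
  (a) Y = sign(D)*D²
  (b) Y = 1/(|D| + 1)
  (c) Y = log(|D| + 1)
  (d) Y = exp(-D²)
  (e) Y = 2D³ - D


Checking option (a) Y = sign(D)*D²:
  D = 0.837 -> Y = 0.7 ✓
  D = 5.88 -> Y = 34.578 ✓
  D = 7.086 -> Y = 50.208 ✓
All samples match this transformation.

(a) sign(D)*D²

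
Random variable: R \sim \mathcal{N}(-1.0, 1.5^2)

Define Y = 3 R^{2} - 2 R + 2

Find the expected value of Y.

E[Y] = 3*E[R²] - 2*E[R] + 2
E[R] = -1
E[R²] = Var(R) + (E[R])² = 2.25 + 1 = 3.25
E[Y] = 3*3.25 - 2*(-1) + 2 = 13.75

13.75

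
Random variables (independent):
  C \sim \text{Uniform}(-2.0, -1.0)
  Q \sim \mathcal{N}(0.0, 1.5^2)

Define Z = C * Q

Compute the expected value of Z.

For independent RVs: E[XY] = E[X]*E[Y]
E[C] = -1.5
E[Q] = 0
E[Z] = -1.5 * 0 = 0

0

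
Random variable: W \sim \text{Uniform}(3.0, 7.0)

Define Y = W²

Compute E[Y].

E[W²] = Var(W) + (E[W])² = 1.3333333 + 25 = 26.333333

26.333333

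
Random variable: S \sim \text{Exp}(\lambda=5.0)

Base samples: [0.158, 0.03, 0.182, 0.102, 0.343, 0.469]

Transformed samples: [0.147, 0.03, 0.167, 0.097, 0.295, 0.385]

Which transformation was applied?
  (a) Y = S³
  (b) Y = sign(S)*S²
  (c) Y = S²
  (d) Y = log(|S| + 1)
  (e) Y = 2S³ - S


Checking option (d) Y = log(|S| + 1):
  S = 0.158 -> Y = 0.147 ✓
  S = 0.03 -> Y = 0.03 ✓
  S = 0.182 -> Y = 0.167 ✓
All samples match this transformation.

(d) log(|S| + 1)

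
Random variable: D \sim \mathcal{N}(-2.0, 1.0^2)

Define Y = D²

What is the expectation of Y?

Using E[X²] = Var(X) + (E[X])²:
E[D] = -2
Var(D) = 1.0^2 = 1
E[D²] = 1 + (-2)² = 1 + 4 = 5

5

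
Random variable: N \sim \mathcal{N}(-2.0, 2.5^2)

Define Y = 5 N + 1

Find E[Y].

For Y = 5N + 1:
E[Y] = 5 * E[N] + 1
E[N] = -2.0 = -2
E[Y] = 5 * (-2) + 1 = -9

-9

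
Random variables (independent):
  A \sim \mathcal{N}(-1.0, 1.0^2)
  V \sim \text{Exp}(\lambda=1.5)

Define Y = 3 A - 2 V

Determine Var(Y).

For independent RVs: Var(aX + bY) = a²Var(X) + b²Var(Y)
Var(A) = 1
Var(V) = 0.44444444
Var(Y) = 3²*1 + (-2)²*0.44444444
= 9*1 + 4*0.44444444 = 10.777778

10.777778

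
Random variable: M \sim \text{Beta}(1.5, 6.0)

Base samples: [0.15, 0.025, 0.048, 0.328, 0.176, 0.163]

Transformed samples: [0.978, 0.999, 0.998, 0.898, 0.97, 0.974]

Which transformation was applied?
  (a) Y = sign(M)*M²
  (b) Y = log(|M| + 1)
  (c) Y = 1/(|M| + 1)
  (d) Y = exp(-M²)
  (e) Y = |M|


Checking option (d) Y = exp(-M²):
  M = 0.15 -> Y = 0.978 ✓
  M = 0.025 -> Y = 0.999 ✓
  M = 0.048 -> Y = 0.998 ✓
All samples match this transformation.

(d) exp(-M²)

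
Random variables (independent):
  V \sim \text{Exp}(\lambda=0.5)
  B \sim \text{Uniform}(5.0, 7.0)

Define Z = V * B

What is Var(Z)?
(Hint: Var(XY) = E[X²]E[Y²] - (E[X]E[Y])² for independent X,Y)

Var(XY) = E[X²]E[Y²] - (E[X]E[Y])²
E[V] = 2, Var(V) = 4
E[B] = 6, Var(B) = 0.33333333
E[V²] = 4 + 2² = 8
E[B²] = 0.33333333 + 6² = 36.333333
Var(Z) = 8*36.333333 - (2*6)²
= 290.66667 - 144 = 146.66667

146.66667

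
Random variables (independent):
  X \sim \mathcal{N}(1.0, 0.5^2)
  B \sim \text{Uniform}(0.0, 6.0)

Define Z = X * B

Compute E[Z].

For independent RVs: E[XY] = E[X]*E[Y]
E[X] = 1
E[B] = 3
E[Z] = 1 * 3 = 3

3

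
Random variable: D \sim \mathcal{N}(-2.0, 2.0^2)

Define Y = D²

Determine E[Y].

Using E[X²] = Var(X) + (E[X])²:
E[D] = -2
Var(D) = 2.0^2 = 4
E[D²] = 4 + (-2)² = 4 + 4 = 8

8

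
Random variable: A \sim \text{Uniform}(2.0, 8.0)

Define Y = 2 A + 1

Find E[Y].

For Y = 2A + 1:
E[Y] = 2 * E[A] + 1
E[A] = (2 + 8)/2 = 5
E[Y] = 2 * 5 + 1 = 11

11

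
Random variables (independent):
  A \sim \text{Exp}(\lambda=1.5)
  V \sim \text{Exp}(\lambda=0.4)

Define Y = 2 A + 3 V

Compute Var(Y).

For independent RVs: Var(aX + bY) = a²Var(X) + b²Var(Y)
Var(A) = 0.44444444
Var(V) = 6.25
Var(Y) = 2²*0.44444444 + 3²*6.25
= 4*0.44444444 + 9*6.25 = 58.027778

58.027778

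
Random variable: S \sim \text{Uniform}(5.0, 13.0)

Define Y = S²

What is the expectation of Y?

E[S²] = Var(S) + (E[S])² = 5.3333333 + 81 = 86.333333

86.333333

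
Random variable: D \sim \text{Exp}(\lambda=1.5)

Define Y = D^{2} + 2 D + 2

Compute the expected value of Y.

E[Y] = 1*E[D²] + 2*E[D] + 2
E[D] = 0.66666667
E[D²] = Var(D) + (E[D])² = 0.44444444 + 0.44444444 = 0.88888889
E[Y] = 1*0.88888889 + 2*0.66666667 + 2 = 4.2222222

4.2222222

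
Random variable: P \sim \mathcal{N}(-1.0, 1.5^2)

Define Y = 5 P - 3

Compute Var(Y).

For Y = aP + b: Var(Y) = a² * Var(P)
Var(P) = 1.5^2 = 2.25
Var(Y) = 5² * 2.25 = 25 * 2.25 = 56.25

56.25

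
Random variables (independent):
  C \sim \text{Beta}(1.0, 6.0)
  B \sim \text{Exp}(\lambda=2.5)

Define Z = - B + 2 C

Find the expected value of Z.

E[Z] = 2*E[C] - 1*E[B]
E[C] = 0.14285714
E[B] = 0.4
E[Z] = 2*0.14285714 - 1*0.4 = -0.11428571

-0.11428571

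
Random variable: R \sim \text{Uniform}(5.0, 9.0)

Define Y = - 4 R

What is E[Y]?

For Y = -4R:
E[Y] = -4 * E[R]
E[R] = (5 + 9)/2 = 7
E[Y] = -4 * 7 = -28

-28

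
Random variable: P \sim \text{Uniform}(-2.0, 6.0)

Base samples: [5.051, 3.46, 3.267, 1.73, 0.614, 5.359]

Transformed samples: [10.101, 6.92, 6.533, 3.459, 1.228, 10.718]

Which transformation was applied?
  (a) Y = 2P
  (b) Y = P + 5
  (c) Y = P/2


Checking option (a) Y = 2P:
  P = 5.051 -> Y = 10.101 ✓
  P = 3.46 -> Y = 6.92 ✓
  P = 3.267 -> Y = 6.533 ✓
All samples match this transformation.

(a) 2P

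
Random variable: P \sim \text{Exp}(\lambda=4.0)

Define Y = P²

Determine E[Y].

Using E[X²] = Var(X) + (E[X])²:
E[P] = 0.25
Var(P) = 1/4.0^2 = 0.0625
E[P²] = 0.0625 + 0.25² = 0.0625 + 0.0625 = 0.125

0.125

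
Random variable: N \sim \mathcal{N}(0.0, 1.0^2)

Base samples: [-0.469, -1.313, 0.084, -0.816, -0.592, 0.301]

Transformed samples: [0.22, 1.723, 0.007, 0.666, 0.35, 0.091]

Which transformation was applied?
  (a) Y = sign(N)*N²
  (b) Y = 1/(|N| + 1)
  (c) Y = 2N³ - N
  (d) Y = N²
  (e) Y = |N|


Checking option (d) Y = N²:
  N = -0.469 -> Y = 0.22 ✓
  N = -1.313 -> Y = 1.723 ✓
  N = 0.084 -> Y = 0.007 ✓
All samples match this transformation.

(d) N²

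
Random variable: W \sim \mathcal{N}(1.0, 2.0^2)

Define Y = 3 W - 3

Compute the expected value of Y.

For Y = 3W - 3:
E[Y] = 3 * E[W] - 3
E[W] = 1.0 = 1
E[Y] = 3 * 1 - 3 = 0

0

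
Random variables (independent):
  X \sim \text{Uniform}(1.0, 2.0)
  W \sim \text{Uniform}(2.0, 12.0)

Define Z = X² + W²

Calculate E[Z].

E[Z] = E[X²] + E[W²]
E[X²] = Var(X) + E[X]² = 0.083333333 + 2.25 = 2.3333333
E[W²] = Var(W) + E[W]² = 8.3333333 + 49 = 57.333333
E[Z] = 2.3333333 + 57.333333 = 59.666667

59.666667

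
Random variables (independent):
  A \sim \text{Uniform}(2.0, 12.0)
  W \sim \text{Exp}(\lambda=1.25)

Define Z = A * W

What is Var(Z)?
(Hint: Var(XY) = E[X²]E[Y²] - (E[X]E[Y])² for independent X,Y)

Var(XY) = E[X²]E[Y²] - (E[X]E[Y])²
E[A] = 7, Var(A) = 8.3333333
E[W] = 0.8, Var(W) = 0.64
E[A²] = 8.3333333 + 7² = 57.333333
E[W²] = 0.64 + 0.8² = 1.28
Var(Z) = 57.333333*1.28 - (7*0.8)²
= 73.386667 - 31.36 = 42.026667

42.026667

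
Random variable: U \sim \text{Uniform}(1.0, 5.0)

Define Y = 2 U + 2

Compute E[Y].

For Y = 2U + 2:
E[Y] = 2 * E[U] + 2
E[U] = (1 + 5)/2 = 3
E[Y] = 2 * 3 + 2 = 8

8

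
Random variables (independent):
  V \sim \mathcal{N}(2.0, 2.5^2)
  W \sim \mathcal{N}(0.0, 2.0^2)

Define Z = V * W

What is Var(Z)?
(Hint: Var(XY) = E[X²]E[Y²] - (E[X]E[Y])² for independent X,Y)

Var(XY) = E[X²]E[Y²] - (E[X]E[Y])²
E[V] = 2, Var(V) = 6.25
E[W] = 0, Var(W) = 4
E[V²] = 6.25 + 2² = 10.25
E[W²] = 4 + 0² = 4
Var(Z) = 10.25*4 - (2*0)²
= 41 - 0 = 41

41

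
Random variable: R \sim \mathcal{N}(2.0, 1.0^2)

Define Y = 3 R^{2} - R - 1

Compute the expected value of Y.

E[Y] = 3*E[R²] - 1*E[R] - 1
E[R] = 2
E[R²] = Var(R) + (E[R])² = 1 + 4 = 5
E[Y] = 3*5 - 1*2 - 1 = 12

12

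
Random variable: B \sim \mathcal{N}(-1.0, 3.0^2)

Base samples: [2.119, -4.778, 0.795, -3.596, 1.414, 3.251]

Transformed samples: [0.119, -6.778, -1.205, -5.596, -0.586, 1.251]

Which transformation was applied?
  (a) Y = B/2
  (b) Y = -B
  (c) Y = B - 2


Checking option (c) Y = B - 2:
  B = 2.119 -> Y = 0.119 ✓
  B = -4.778 -> Y = -6.778 ✓
  B = 0.795 -> Y = -1.205 ✓
All samples match this transformation.

(c) B - 2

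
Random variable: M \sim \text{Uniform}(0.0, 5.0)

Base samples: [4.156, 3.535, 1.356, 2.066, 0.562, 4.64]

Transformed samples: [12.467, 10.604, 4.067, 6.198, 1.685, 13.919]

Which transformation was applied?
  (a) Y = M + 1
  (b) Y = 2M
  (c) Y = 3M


Checking option (c) Y = 3M:
  M = 4.156 -> Y = 12.467 ✓
  M = 3.535 -> Y = 10.604 ✓
  M = 1.356 -> Y = 4.067 ✓
All samples match this transformation.

(c) 3M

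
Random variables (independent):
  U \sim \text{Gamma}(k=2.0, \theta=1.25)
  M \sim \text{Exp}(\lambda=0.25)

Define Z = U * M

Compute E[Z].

For independent RVs: E[XY] = E[X]*E[Y]
E[U] = 2.5
E[M] = 4
E[Z] = 2.5 * 4 = 10

10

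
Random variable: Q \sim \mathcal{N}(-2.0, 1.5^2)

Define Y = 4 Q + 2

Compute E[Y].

For Y = 4Q + 2:
E[Y] = 4 * E[Q] + 2
E[Q] = -2.0 = -2
E[Y] = 4 * (-2) + 2 = -6

-6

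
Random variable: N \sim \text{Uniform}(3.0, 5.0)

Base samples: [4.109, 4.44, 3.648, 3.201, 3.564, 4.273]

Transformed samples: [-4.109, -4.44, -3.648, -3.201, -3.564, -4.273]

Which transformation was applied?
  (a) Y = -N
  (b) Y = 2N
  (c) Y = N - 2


Checking option (a) Y = -N:
  N = 4.109 -> Y = -4.109 ✓
  N = 4.44 -> Y = -4.44 ✓
  N = 3.648 -> Y = -3.648 ✓
All samples match this transformation.

(a) -N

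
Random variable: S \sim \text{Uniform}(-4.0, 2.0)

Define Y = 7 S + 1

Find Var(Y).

For Y = aS + b: Var(Y) = a² * Var(S)
Var(S) = (2 + 4)^2/12 = 3
Var(Y) = 7² * 3 = 49 * 3 = 147

147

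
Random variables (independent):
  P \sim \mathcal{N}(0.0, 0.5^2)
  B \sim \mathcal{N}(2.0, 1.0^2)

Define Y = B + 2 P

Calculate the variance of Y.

For independent RVs: Var(aX + bY) = a²Var(X) + b²Var(Y)
Var(P) = 0.25
Var(B) = 1
Var(Y) = 2²*0.25 + 1²*1
= 4*0.25 + 1*1 = 2

2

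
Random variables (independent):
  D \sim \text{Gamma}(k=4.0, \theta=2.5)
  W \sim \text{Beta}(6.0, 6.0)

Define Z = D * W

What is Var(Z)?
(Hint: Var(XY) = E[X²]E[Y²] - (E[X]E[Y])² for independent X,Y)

Var(XY) = E[X²]E[Y²] - (E[X]E[Y])²
E[D] = 10, Var(D) = 25
E[W] = 0.5, Var(W) = 0.019230769
E[D²] = 25 + 10² = 125
E[W²] = 0.019230769 + 0.5² = 0.26923077
Var(Z) = 125*0.26923077 - (10*0.5)²
= 33.653846 - 25 = 8.6538462

8.6538462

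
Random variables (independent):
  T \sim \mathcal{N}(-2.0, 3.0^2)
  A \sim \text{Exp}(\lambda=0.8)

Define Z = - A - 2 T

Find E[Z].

E[Z] = -2*E[T] - 1*E[A]
E[T] = -2
E[A] = 1.25
E[Z] = -2*(-2) - 1*1.25 = 2.75

2.75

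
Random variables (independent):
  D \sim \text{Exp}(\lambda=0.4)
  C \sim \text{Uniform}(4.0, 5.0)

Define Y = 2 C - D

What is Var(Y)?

For independent RVs: Var(aX + bY) = a²Var(X) + b²Var(Y)
Var(D) = 6.25
Var(C) = 0.083333333
Var(Y) = (-1)²*6.25 + 2²*0.083333333
= 1*6.25 + 4*0.083333333 = 6.5833333

6.5833333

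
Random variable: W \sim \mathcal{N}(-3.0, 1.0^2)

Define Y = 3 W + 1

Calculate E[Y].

For Y = 3W + 1:
E[Y] = 3 * E[W] + 1
E[W] = -3.0 = -3
E[Y] = 3 * (-3) + 1 = -8

-8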